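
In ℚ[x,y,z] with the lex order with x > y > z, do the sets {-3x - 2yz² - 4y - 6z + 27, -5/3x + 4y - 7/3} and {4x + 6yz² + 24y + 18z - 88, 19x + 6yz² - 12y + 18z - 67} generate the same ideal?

Yes, the ideals are equal.

Two ideals are equal iff their reduced Gröbner bases coincide (the reduced basis is unique for a fixed ordering).
Buchberger on the first generating set:
f_1 = -3x - 2yz² - 4y - 6z + 27, LT = x.
f_2 = -5/3x + 4y - 7/3, LT = x.

S(f_1,f_2): lcm = x. S = ⅔yz² + 56/15y + 2z - 52/5.
  leading term yz²: no divisor's leading term divides it; move ⅔yz² to the remainder.
  leading term y: no divisor's leading term divides it; move 56/15y to the remainder.
  leading term z: no divisor's leading term divides it; move 2z to the remainder.
  leading term 1: no divisor's leading term divides it; move -52/5 to the remainder.
  remainder ⅔yz² + 56/15y + 2z - 52/5 ≠ 0; add g_3 = ⅔yz² + 56/15y + 2z - 52/5 to the basis.

S(f_1,g_3): leading monomials are coprime, so the S-polynomial reduces to 0 (Buchberger's first criterion).
S(f_2,g_3): leading monomials are coprime, so the S-polynomial reduces to 0 (Buchberger's first criterion).
Every S-polynomial of the final basis reduces to 0, so we have a Gröbner basis.
Inter-reduce: drop elements whose leading term is divisible by another's, tail-reduce, and make monic.
Reduced Gröbner basis: {x - 12/5y + 7/5, yz² + 28/5y + 3z - 78/5}.

Buchberger on the second generating set:
h_1 = 4x + 6yz² + 24y + 18z - 88, LT = x.
h_2 = 19x + 6yz² - 12y + 18z - 67, LT = x.

S(h_1,h_2): lcm = x. S = 45/38yz² + 126/19y + 135/38z - 351/19.
  leading term yz²: no divisor's leading term divides it; move 45/38yz² to the remainder.
  leading term y: no divisor's leading term divides it; move 126/19y to the remainder.
  leading term z: no divisor's leading term divides it; move 135/38z to the remainder.
  leading term 1: no divisor's leading term divides it; move -351/19 to the remainder.
  remainder 45/38yz² + 126/19y + 135/38z - 351/19 ≠ 0; add k_3 = 45/38yz² + 126/19y + 135/38z - 351/19 to the basis.

S(h_1,k_3): leading monomials are coprime, so the S-polynomial reduces to 0 (Buchberger's first criterion).
S(h_2,k_3): leading monomials are coprime, so the S-polynomial reduces to 0 (Buchberger's first criterion).
Every S-polynomial of the final basis reduces to 0, so we have a Gröbner basis.
Inter-reduce: drop elements whose leading term is divisible by another's, tail-reduce, and make monic.
Reduced Gröbner basis: {x - 12/5y + 7/5, yz² + 28/5y + 3z - 78/5}.

The two bases agree; hence the ideals are identical.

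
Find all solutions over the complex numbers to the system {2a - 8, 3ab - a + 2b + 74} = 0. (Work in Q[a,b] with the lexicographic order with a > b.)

Compute a lex Gröbner basis by Buchberger's algorithm.
f_1 = 2a - 8, LT = a.
f_2 = 3ab - a + 2b + 74, LT = ab.

S(f_1,f_2): lcm = ab. S = \tfrac{1}{3}a - \tfrac{14}{3}b - \tfrac{74}{3}.
  leading term a: subtract (\tfrac{1}{6})·f_1 from \tfrac{1}{3}a - \tfrac{14}{3}b - \tfrac{74}{3} → -\tfrac{14}{3}b - \tfrac{70}{3}
  leading term b: no divisor's leading term divides it; move -\tfrac{14}{3}b to the remainder.
  leading term 1: no divisor's leading term divides it; move -\tfrac{70}{3} to the remainder.
  remainder -\tfrac{14}{3}b - \tfrac{70}{3} ≠ 0; add h_3 = -\tfrac{14}{3}b - \tfrac{70}{3} to the basis.

The other S-polynomials (S(f_1,h_3), S(f_2,h_3)) all reduce to 0 modulo the current basis, so we have a Gröbner basis.
Inter-reduce: drop elements whose leading term is divisible by another's, tail-reduce, and make monic.
Reduced Gröbner basis: {a - 4, b + 5}.

A lex Gröbner basis eliminates variables successively. Here b + 5 depends only on b, with roots {-5}; lifting each root through the earlier basis elements recovers the full solutions.
  b = -5: the earlier basis element becomes a - 4 = 0, giving a = 4 — point (4, -5).

{(4, -5)}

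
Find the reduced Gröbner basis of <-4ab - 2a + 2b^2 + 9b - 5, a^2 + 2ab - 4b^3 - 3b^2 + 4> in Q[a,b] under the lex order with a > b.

f_1 = -4ab - 2a + 2b^2 + 9b - 5, LT = ab.
f_2 = a^2 + 2ab - 4b^3 - 3b^2 + 4, LT = a^2.

S(f_1,f_2): lcm = a^2b. S = 1/2a^2 - 5/2ab^2 - 9/4ab + 5/4a + 4b^4 + 3b^3 - 4b.
  leading term a^2: subtract (1/2)·f_2 from 1/2a^2 - 5/2ab^2 - 9/4ab + 5/4a + 4b^4 + 3b^3 - 4b → -5/2ab^2 - 13/4ab + 5/4a + 4b^4 + 5b^3 + 3/2b^2 - 4b - 2
  leading term ab^2: subtract (5/8b)·f_1 from -5/2ab^2 - 13/4ab + 5/4a + 4b^4 + 5b^3 + 3/2b^2 - 4b - 2 → -2ab + 5/4a + 4b^4 + 15/4b^3 - 33/8b^2 - 7/8b - 2
  leading term ab: subtract (1/2)·f_1 from -2ab + 5/4a + 4b^4 + 15/4b^3 - 33/8b^2 - 7/8b - 2 → 9/4a + 4b^4 + 15/4b^3 - 41/8b^2 - 43/8b + 1/2
  leading term a: no divisor's leading term divides it; move 9/4a to the remainder.
  leading term b^4: no divisor's leading term divides it; move 4b^4 to the remainder.
  leading term b^3: no divisor's leading term divides it; move 15/4b^3 to the remainder.
  leading term b^2: no divisor's leading term divides it; move -41/8b^2 to the remainder.
  leading term b: no divisor's leading term divides it; move -43/8b to the remainder.
  leading term 1: no divisor's leading term divides it; move 1/2 to the remainder.
  remainder 9/4a + 4b^4 + 15/4b^3 - 41/8b^2 - 43/8b + 1/2 ≠ 0; add g_3 = 9/4a + 4b^4 + 15/4b^3 - 41/8b^2 - 43/8b + 1/2 to the basis.

S(f_1,g_3): lcm = ab. S = 1/2a - 16/9b^5 - 5/3b^4 + 41/18b^3 + 17/9b^2 - 89/36b + 5/4.
  leading term a: subtract (2/9)·g_3 from 1/2a - 16/9b^5 - 5/3b^4 + 41/18b^3 + 17/9b^2 - 89/36b + 5/4 → -16/9b^5 - 23/9b^4 + 13/9b^3 + 109/36b^2 - 23/18b + 41/36
  leading term b^5: no divisor's leading term divides it; move -16/9b^5 to the remainder.
  leading term b^4: no divisor's leading term divides it; move -23/9b^4 to the remainder.
  leading term b^3: no divisor's leading term divides it; move 13/9b^3 to the remainder.
  leading term b^2: no divisor's leading term divides it; move 109/36b^2 to the remainder.
  leading term b: no divisor's leading term divides it; move -23/18b to the remainder.
  leading term 1: no divisor's leading term divides it; move 41/36 to the remainder.
  remainder -16/9b^5 - 23/9b^4 + 13/9b^3 + 109/36b^2 - 23/18b + 41/36 ≠ 0; add g_4 = -16/9b^5 - 23/9b^4 + 13/9b^3 + 109/36b^2 - 23/18b + 41/36 to the basis.

S(f_2,g_3): lcm = a^2. S = -16/9ab^4 - 5/3ab^3 + 41/18ab^2 + 79/18ab - 2/9a - 4b^3 - 3b^2 + 4.
  leading term ab^4: subtract (4/9b^3)·f_1 from -16/9ab^4 - 5/3ab^3 + 41/18ab^2 + 79/18ab - 2/9a - 4b^3 - 3b^2 + 4 → -7/9ab^3 + 41/18ab^2 + 79/18ab - 2/9a - 8/9b^5 - 4b^4 - 16/9b^3 - 3b^2 + 4
  leading term ab^3: subtract (7/36b^2)·f_1 from -7/9ab^3 + 41/18ab^2 + 79/18ab - 2/9a - 8/9b^5 - 4b^4 - 16/9b^3 - 3b^2 + 4 → 8/3ab^2 + 79/18ab - 2/9a - 8/9b^5 - 79/18b^4 - 127/36b^3 - 73/36b^2 + 4
  leading term ab^2: subtract (-2/3b)·f_1 from 8/3ab^2 + 79/18ab - 2/9a - 8/9b^5 - 79/18b^4 - 127/36b^3 - 73/36b^2 + 4 → 55/18ab - 2/9a - 8/9b^5 - 79/18b^4 - 79/36b^3 + 143/36b^2 - 10/3b + 4
  leading term ab: subtract (-55/72)·f_1 from 55/18ab - 2/9a - 8/9b^5 - 79/18b^4 - 79/36b^3 + 143/36b^2 - 10/3b + 4 → -7/4a - 8/9b^5 - 79/18b^4 - 79/36b^3 + 11/2b^2 + 85/24b + 13/72
  leading term a: subtract (-7/9)·g_3 from -7/4a - 8/9b^5 - 79/18b^4 - 79/36b^3 + 11/2b^2 + 85/24b + 13/72 → -8/9b^5 - 23/18b^4 + 13/18b^3 + 109/72b^2 - 23/36b + 41/72
  leading term b^5: subtract (1/2)·g_4 from -8/9b^5 - 23/18b^4 + 13/18b^3 + 109/72b^2 - 23/36b + 41/72 → 0
  remainder 0.

S(f_1,g_4): lcm = ab^5. S = -15/16ab^4 + 13/16ab^3 + 109/64ab^2 - 23/32ab + 41/64a - 1/2b^6 - 9/4b^5 + 5/4b^4.
  leading term ab^4: subtract (15/64b^3)·f_1 from -15/16ab^4 + 13/16ab^3 + 109/64ab^2 - 23/32ab + 41/64a - 1/2b^6 - 9/4b^5 + 5/4b^4 → 41/32ab^3 + 109/64ab^2 - 23/32ab + 41/64a - 1/2b^6 - 87/32b^5 - 55/64b^4 + 75/64b^3
  leading term ab^3: subtract (-41/128b^2)·f_1 from 41/32ab^3 + 109/64ab^2 - 23/32ab + 41/64a - 1/2b^6 - 87/32b^5 - 55/64b^4 + 75/64b^3 → 17/16ab^2 - 23/32ab + 41/64a - 1/2b^6 - 87/32b^5 - 7/32b^4 + 519/128b^3 - 205/128b^2
  leading term ab^2: subtract (-17/64b)·f_1 from 17/16ab^2 - 23/32ab + 41/64a - 1/2b^6 - 87/32b^5 - 7/32b^4 + 519/128b^3 - 205/128b^2 → -5/4ab + 41/64a - 1/2b^6 - 87/32b^5 - 7/32b^4 + 587/128b^3 + 101/128b^2 - 85/64b
  leading term ab: subtract (5/16)·f_1 from -5/4ab + 41/64a - 1/2b^6 - 87/32b^5 - 7/32b^4 + 587/128b^3 + 101/128b^2 - 85/64b → 81/64a - 1/2b^6 - 87/32b^5 - 7/32b^4 + 587/128b^3 + 21/128b^2 - 265/64b + 25/16
  leading term a: subtract (9/16)·g_3 from 81/64a - 1/2b^6 - 87/32b^5 - 7/32b^4 + 587/128b^3 + 21/128b^2 - 265/64b + 25/16 → -1/2b^6 - 87/32b^5 - 79/32b^4 + 317/128b^3 + 195/64b^2 - 143/128b + 41/32
  leading term b^6: subtract (9/32b)·g_4 from -1/2b^6 - 87/32b^5 - 79/32b^4 + 317/128b^3 + 195/64b^2 - 143/128b + 41/32 → -2b^5 - 23/8b^4 + 13/8b^3 + 109/32b^2 - 23/16b + 41/32
  leading term b^5: subtract (9/8)·g_4 from -2b^5 - 23/8b^4 + 13/8b^3 + 109/32b^2 - 23/16b + 41/32 → 0
  remainder 0.

S(f_2,g_4): leading monomials are coprime, so the S-polynomial reduces to 0 (Buchberger's first criterion).
S(g_3,g_4): leading monomials are coprime, so the S-polynomial reduces to 0 (Buchberger's first criterion).
Every S-polynomial of the final basis reduces to 0, so we have a Gröbner basis.
Inter-reduce: drop elements whose leading term is divisible by another's, tail-reduce, and make monic.

G = {a + 16/9b^4 + 5/3b^3 - 41/18b^2 - 43/18b + 2/9, b^5 + 23/16b^4 - 13/16b^3 - 109/64b^2 + 23/32b - 41/64}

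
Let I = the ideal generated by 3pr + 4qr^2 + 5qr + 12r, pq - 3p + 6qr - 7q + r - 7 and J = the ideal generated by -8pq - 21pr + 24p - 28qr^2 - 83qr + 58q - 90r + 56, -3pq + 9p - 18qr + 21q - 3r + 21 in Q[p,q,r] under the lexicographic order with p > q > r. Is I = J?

No, the ideals differ.

Since reduced Gröbner bases are canonical representatives of ideals under a given ordering, it suffices to compute and compare them.
Buchberger on the first generating set:
f_1 = 3pr + 4qr^2 + 5qr + 12r, LT = pr.
f_2 = pq - 3p + 6qr - 7q + r - 7, LT = pq.

S(f_1,f_2): lcm = pqr. S = 3pr + 4/3q^2r^2 + 5/3q^2r - 6qr^2 + 11qr - r^2 + 7r.
  leading term pr: subtract (1)·f_1 from 3pr + 4/3q^2r^2 + 5/3q^2r - 6qr^2 + 11qr - r^2 + 7r → 4/3q^2r^2 + 5/3q^2r - 10qr^2 + 6qr - r^2 - 5r
  leading term q^2r^2: no divisor's leading term divides it; move 4/3q^2r^2 to the remainder.
  leading term q^2r: no divisor's leading term divides it; move 5/3q^2r to the remainder.
  leading term qr^2: no divisor's leading term divides it; move -10qr^2 to the remainder.
  leading term qr: no divisor's leading term divides it; move 6qr to the remainder.
  leading term r^2: no divisor's leading term divides it; move -r^2 to the remainder.
  leading term r: no divisor's leading term divides it; move -5r to the remainder.
  remainder 4/3q^2r^2 + 5/3q^2r - 10qr^2 + 6qr - r^2 - 5r ≠ 0; add g_3 = 4/3q^2r^2 + 5/3q^2r - 10qr^2 + 6qr - r^2 - 5r to the basis.

The other S-polynomials (S(f_1,g_3), S(f_2,g_3)) all reduce to 0 modulo the current basis, so we have a Gröbner basis.
Inter-reduce: drop elements whose leading term is divisible by another's, tail-reduce, and make monic.
Reduced Gröbner basis: {pq - 3p + 6qr - 7q + r - 7, pr + 4/3qr^2 + 5/3qr + 4r, q^2r^2 + 5/4q^2r - 15/2qr^2 + 9/2qr - 3/4r^2 - 15/4r}.

Buchberger on the second generating set:
h_1 = -8pq - 21pr + 24p - 28qr^2 - 83qr + 58q - 90r + 56, LT = pq.
h_2 = -3pq + 9p - 18qr + 21q - 3r + 21, LT = pq.

S(h_1,h_2): lcm = pq. S = 21/8pr + 7/2qr^2 + 35/8qr - 1/4q + 41/4r.
  leading term pr: no divisor's leading term divides it; move 21/8pr to the remainder.
  leading term qr^2: no divisor's leading term divides it; move 7/2qr^2 to the remainder.
  leading term qr: no divisor's leading term divides it; move 35/8qr to the remainder.
  leading term q: no divisor's leading term divides it; move -1/4q to the remainder.
  leading term r: no divisor's leading term divides it; move 41/4r to the remainder.
  remainder 21/8pr + 7/2qr^2 + 35/8qr - 1/4q + 41/4r ≠ 0; add k_3 = 21/8pr + 7/2qr^2 + 35/8qr - 1/4q + 41/4r to the basis.

S(h_1,k_3): lcm = pqr. S = 21/8pr^2 - 3pr - 4/3q^2r^2 - 5/3q^2r + 2/21q^2 + 7/2qr^3 + 83/8qr^2 - 937/84qr + 45/4r^2 - 7r.
  leading term pr^2: subtract (r)·k_3 from 21/8pr^2 - 3pr - 4/3q^2r^2 - 5/3q^2r + 2/21q^2 + 7/2qr^3 + 83/8qr^2 - 937/84qr + 45/4r^2 - 7r → -3pr - 4/3q^2r^2 - 5/3q^2r + 2/21q^2 + 6qr^2 - 229/21qr + r^2 - 7r
  leading term pr: subtract (-8/7)·k_3 from -3pr - 4/3q^2r^2 - 5/3q^2r + 2/21q^2 + 6qr^2 - 229/21qr + r^2 - 7r → -4/3q^2r^2 - 5/3q^2r + 2/21q^2 + 10qr^2 - 124/21qr - 2/7q + r^2 + 33/7r
  leading term q^2r^2: no divisor's leading term divides it; move -4/3q^2r^2 to the remainder.
  leading term q^2r: no divisor's leading term divides it; move -5/3q^2r to the remainder.
  leading term q^2: no divisor's leading term divides it; move 2/21q^2 to the remainder.
  leading term qr^2: no divisor's leading term divides it; move 10qr^2 to the remainder.
  leading term qr: no divisor's leading term divides it; move -124/21qr to the remainder.
  leading term q: no divisor's leading term divides it; move -2/7q to the remainder.
  leading term r^2: no divisor's leading term divides it; move r^2 to the remainder.
  leading term r: no divisor's leading term divides it; move 33/7r to the remainder.
  remainder -4/3q^2r^2 - 5/3q^2r + 2/21q^2 + 10qr^2 - 124/21qr - 2/7q + r^2 + 33/7r ≠ 0; add k_4 = -4/3q^2r^2 - 5/3q^2r + 2/21q^2 + 10qr^2 - 124/21qr - 2/7q + r^2 + 33/7r to the basis.

The other S-polynomials (S(h_2,k_3), S(h_1,k_4), S(h_2,k_4), S(k_3,k_4)) all reduce to 0 modulo the current basis, so we have a Gröbner basis.
Inter-reduce: drop elements whose leading term is divisible by another's, tail-reduce, and make monic.
Reduced Gröbner basis: {pq - 3p + 6qr - 7q + r - 7, pr + 4/3qr^2 + 5/3qr - 2/21q + 82/21r, q^2r^2 + 5/4q^2r - 1/14q^2 - 15/2qr^2 + 31/7qr + 3/14q - 3/4r^2 - 99/28r}.

These differ, so the ideals are not equal.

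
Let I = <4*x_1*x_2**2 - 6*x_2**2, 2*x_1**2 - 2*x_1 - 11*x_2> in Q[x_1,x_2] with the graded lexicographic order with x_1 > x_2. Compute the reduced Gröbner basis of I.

f_1 = 4*x_1*x_2**2 - 6*x_2**2, LT = x_1*x_2**2.
f_2 = 2*x_1**2 - 2*x_1 - 11*x_2, LT = x_1**2.

S(f_1,f_2): lcm = x_1**2*x_2**2. S = -1/2*x_1*x_2**2 + 11/2*x_2**3.
  reduce S modulo (f_1, f_2):
  remainder 11/2*x_2**3 - 3/4*x_2**2 ≠ 0; add g_3 = 11/2*x_2**3 - 3/4*x_2**2 to the basis.

The other S-polynomials (S(f_1,g_3), S(f_2,g_3)) all reduce to 0 modulo the current basis, so we have a Gröbner basis.

G = {x_1*x_2**2 - 3/2*x_2**2, x_2**3 - 3/22*x_2**2, x_1**2 - x_1 - 11/2*x_2}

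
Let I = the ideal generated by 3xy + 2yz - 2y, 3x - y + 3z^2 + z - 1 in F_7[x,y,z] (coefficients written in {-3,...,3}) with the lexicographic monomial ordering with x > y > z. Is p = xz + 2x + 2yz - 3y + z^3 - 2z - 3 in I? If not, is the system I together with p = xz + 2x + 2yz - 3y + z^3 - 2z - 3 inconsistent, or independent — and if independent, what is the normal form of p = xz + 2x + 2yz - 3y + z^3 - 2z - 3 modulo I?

First compute the reduced Gröbner basis of I by Buchberger's algorithm.
f_1 = 3xy + 2yz - 2y, LT = xy.
f_2 = 3x - y + 3z^2 + z - 1, LT = x.

S(f_1,f_2): lcm = xy. S = -2y^2 - yz^2 - 2yz + 2y.
  reduce S modulo (f_1, f_2):
  remainder -2y^2 - yz^2 - 2yz + 2y ≠ 0; add h_3 = -2y^2 - yz^2 - 2yz + 2y to the basis.

The other S-polynomials (S(f_1,h_3), S(f_2,h_3)) all reduce to 0 modulo the current basis, so we have a Gröbner basis.
Inter-reduce: drop elements whose leading term is divisible by another's, tail-reduce, and make monic.
Reduced Gröbner basis: {x + 2y + z^2 - 2z + 2, y^2 - 3yz^2 + yz - y}.
Label its elements g_1 = x + 2y + z^2 - 2z + 2, g_2 = y^2 - 3yz^2 + yz - y.

Reduce p = xz + 2x + 2yz - 3y + z^3 - 2z - 3 modulo G:
  leading term xz: subtract (z)·g_1 from xz + 2x + 2yz - 3y + z^3 - 2z - 3 → 2x - 3y + 2z^2 + 3z - 3
  leading term x: subtract (2)·g_1 from 2x - 3y + 2z^2 + 3z - 3 → 0
  normal form = 0.
Since the normal form is 0, p ∈ I.

The remainder on division by a Gröbner basis is unique — it is the normal form.

xz + 2x + 2yz - 3y + z^3 - 2z - 3 lies in I (it reduces to 0).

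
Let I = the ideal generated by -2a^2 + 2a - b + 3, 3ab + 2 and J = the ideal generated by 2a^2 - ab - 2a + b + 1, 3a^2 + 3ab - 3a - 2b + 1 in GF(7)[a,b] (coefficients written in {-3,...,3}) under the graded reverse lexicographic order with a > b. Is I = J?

Since reduced Gröbner bases are canonical representatives of ideals under a given ordering, it suffices to compute and compare them.
Buchberger on the first generating set:
f_1 = -2a^2 + 2a - b + 3, LT = a^2.
f_2 = 3ab + 2, LT = ab.

S(f_1,f_2): lcm = a^2b. S = -ab - 3b^2 - 3a + 2b.
  reduce S modulo (f_1, f_2):
  remainder -3b^2 - 3a + 2b + 3 ≠ 0; add g_3 = -3b^2 - 3a + 2b + 3 to the basis.

The other S-polynomials (S(f_1,g_3), S(f_2,g_3)) all reduce to 0 modulo the current basis, so we have a Gröbner basis.
Inter-reduce: drop elements whose leading term is divisible by another's, tail-reduce, and make monic.
Reduced Gröbner basis: {a^2 - a - 3b + 2, ab + 3, b^2 + a - 3b - 1}.

Buchberger on the second generating set:
h_1 = 2a^2 - ab - 2a + b + 1, LT = a^2.
h_2 = 3a^2 + 3ab - 3a - 2b + 1, LT = a^2.

S(h_1,h_2): lcm = a^2. S = 2ab - 1.
  reduce S modulo (h_1, h_2):
  remainder 2ab - 1 ≠ 0; add k_3 = 2ab - 1 to the basis.

S(h_1,k_3): lcm = a^2b. S = 3ab^2 - ab - 3b^2 - 3a - 3b.
  reduce S modulo (h_1, h_2, k_3):
  remainder -3b^2 - 3a + 2b + 3 ≠ 0; add k_4 = -3b^2 - 3a + 2b + 3 to the basis.

The other S-polynomials (S(h_2,k_3), S(h_1,k_4), S(h_2,k_4), S(k_3,k_4)) all reduce to 0 modulo the current basis, so we have a Gröbner basis.
Inter-reduce: drop elements whose leading term is divisible by another's, tail-reduce, and make monic.
Reduced Gröbner basis: {a^2 - a - 3b + 2, ab + 3, b^2 + a - 3b - 1}.

The two bases agree; hence the ideals are identical.

Yes, the ideals are equal.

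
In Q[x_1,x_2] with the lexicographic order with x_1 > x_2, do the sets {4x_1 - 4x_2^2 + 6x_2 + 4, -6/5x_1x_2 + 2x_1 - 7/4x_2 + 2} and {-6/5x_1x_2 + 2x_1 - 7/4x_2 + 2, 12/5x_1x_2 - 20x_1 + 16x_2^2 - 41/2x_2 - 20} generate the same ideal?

Yes, the ideals are equal.

Since reduced Gröbner bases are canonical representatives of ideals under a given ordering, it suffices to compute and compare them.
Buchberger on the first generating set:
f_1 = 4x_1 - 4x_2^2 + 6x_2 + 4, LT = x_1.
f_2 = -6/5x_1x_2 + 2x_1 - 7/4x_2 + 2, LT = x_1x_2.

S(f_1,f_2): lcm = x_1x_2. S = 5/3x_1 - x_2^3 + 3/2x_2^2 - 11/24x_2 + 5/3.
  reduce S modulo (f_1, f_2):
  remainder -x_2^3 + 19/6x_2^2 - 71/24x_2 ≠ 0; add g_3 = -x_2^3 + 19/6x_2^2 - 71/24x_2 to the basis.

The other S-polynomials (S(f_1,g_3), S(f_2,g_3)) all reduce to 0 modulo the current basis, so we have a Gröbner basis.
Inter-reduce: drop elements whose leading term is divisible by another's, tail-reduce, and make monic.
Reduced Gröbner basis: {x_1 - x_2^2 + 3/2x_2 + 1, x_2^3 - 19/6x_2^2 + 71/24x_2}.

Buchberger on the second generating set:
h_1 = -6/5x_1x_2 + 2x_1 - 7/4x_2 + 2, LT = x_1x_2.
h_2 = 12/5x_1x_2 - 20x_1 + 16x_2^2 - 41/2x_2 - 20, LT = x_1x_2.

S(h_1,h_2): lcm = x_1x_2. S = 20/3x_1 - 20/3x_2^2 + 10x_2 + 20/3.
  reduce S modulo (h_1, h_2):
  remainder 20/3x_1 - 20/3x_2^2 + 10x_2 + 20/3 ≠ 0; add k_3 = 20/3x_1 - 20/3x_2^2 + 10x_2 + 20/3 to the basis.

S(h_1,k_3): lcm = x_1x_2. S = -5/3x_1 + x_2^3 - 3/2x_2^2 + 11/24x_2 - 5/3.
  reduce S modulo (h_1, h_2, k_3):
  remainder x_2^3 - 19/6x_2^2 + 71/24x_2 ≠ 0; add k_4 = x_2^3 - 19/6x_2^2 + 71/24x_2 to the basis.

The other S-polynomials (S(h_2,k_3), S(h_1,k_4), S(h_2,k_4), S(k_3,k_4)) all reduce to 0 modulo the current basis, so we have a Gröbner basis.
Inter-reduce: drop elements whose leading term is divisible by another's, tail-reduce, and make monic.
Reduced Gröbner basis: {x_1 - x_2^2 + 3/2x_2 + 1, x_2^3 - 19/6x_2^2 + 71/24x_2}.

Same reduced basis, so the two generating sets span the same ideal.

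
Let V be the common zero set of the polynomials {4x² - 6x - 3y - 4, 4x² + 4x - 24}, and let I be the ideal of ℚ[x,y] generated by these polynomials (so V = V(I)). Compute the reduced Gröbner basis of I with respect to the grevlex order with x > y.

The reduced Gröbner basis is the canonical form of the ideal for this ordering.

f_1 = 4x² - 6x - 3y - 4, LT = x².
f_2 = 4x² + 4x - 24, LT = x².

S(f_1,f_2): lcm = x². S = -5/2x - ¾y + 5.
  leading term x: no divisor's leading term divides it; move -5/2x to the remainder.
  leading term y: no divisor's leading term divides it; move -¾y to the remainder.
  leading term 1: no divisor's leading term divides it; move 5 to the remainder.
  remainder -5/2x - ¾y + 5 ≠ 0; add g_3 = -5/2x - ¾y + 5 to the basis.

S(f_1,g_3): lcm = x². S = -3/10xy + ½x - ¾y - 1.
  leading term xy: subtract (3/25y)·g_3 from -3/10xy + ½x - ¾y - 1 → 9/100y² + ½x - 27/20y - 1
  leading term y²: no divisor's leading term divides it; move 9/100y² to the remainder.
  leading term x: subtract (-⅕)·g_3 from ½x - 27/20y - 1 → -3/2y
  leading term y: no divisor's leading term divides it; move -3/2y to the remainder.
  remainder 9/100y² - 3/2y ≠ 0; add g_4 = 9/100y² - 3/2y to the basis.

The other S-polynomials (S(f_2,g_3), S(f_1,g_4), S(f_2,g_4), S(g_3,g_4)) all reduce to 0 modulo the current basis, so we have a Gröbner basis.
Inter-reduce: drop elements whose leading term is divisible by another's, tail-reduce, and make monic.

G = {y² - 50/3y, x + 3/10y - 2}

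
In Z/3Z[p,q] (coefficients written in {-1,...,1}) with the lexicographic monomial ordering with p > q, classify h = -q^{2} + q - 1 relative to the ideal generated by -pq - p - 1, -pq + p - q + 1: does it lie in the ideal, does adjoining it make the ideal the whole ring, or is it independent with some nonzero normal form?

First compute the reduced Gröbner basis of I by Buchberger's algorithm.
f_1 = -pq - p - 1, LT = pq.
f_2 = -pq + p - q + 1, LT = pq.

S(f_1,f_2): lcm = pq. S = -p - q - 1.
  leading term p: no divisor's leading term divides it; move -p to the remainder.
  leading term q: no divisor's leading term divides it; move -q to the remainder.
  leading term 1: no divisor's leading term divides it; move -1 to the remainder.
  remainder -p - q - 1 ≠ 0; add k_3 = -p - q - 1 to the basis.

S(f_1,k_3): lcm = pq. S = p - q^{2} - q + 1.
  leading term p: subtract (-1)·k_3 from p - q^{2} - q + 1 → -q^{2} + q
  leading term q^{2}: no divisor's leading term divides it; move -q^{2} to the remainder.
  leading term q: no divisor's leading term divides it; move q to the remainder.
  remainder -q^{2} + q ≠ 0; add k_4 = -q^{2} + q to the basis.

The other S-polynomials (S(f_2,k_3), S(f_1,k_4), S(f_2,k_4), S(k_3,k_4)) all reduce to 0 modulo the current basis, so we have a Gröbner basis.
Inter-reduce: drop elements whose leading term is divisible by another's, tail-reduce, and make monic.
Reduced Gröbner basis: {p + q + 1, q^{2} - q}.
Label its elements g_1 = p + q + 1, g_2 = q^{2} - q.

Reduce h = -q^{2} + q - 1 modulo G:
  leading term q^{2}: subtract (-1)·g_2 from -q^{2} + q - 1 → -1
  leading term 1: no divisor's leading term divides it; move -1 to the remainder.
  normal form = -1.
The normal form is nonzero, so h ∉ I. Since h minus its normal form lies in I, I + (h) = I + (r) where r = -1; decide whether this ideal is the whole ring.
Here r = -1 is a nonzero constant, hence a unit: 1 ∈ I + (h), the Gröbner basis of I + (h) is {1}, and the enlarged system has no common solution — adjoining h is inconsistent.

Adjoining -q^{2} + q - 1 makes the ideal the whole ring: the system is inconsistent.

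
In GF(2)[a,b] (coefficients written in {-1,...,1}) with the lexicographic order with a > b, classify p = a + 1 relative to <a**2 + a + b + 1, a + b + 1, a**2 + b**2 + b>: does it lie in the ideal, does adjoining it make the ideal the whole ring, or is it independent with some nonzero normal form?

First compute the reduced Gröbner basis of I by Buchberger's algorithm.
f_1 = a**2 + a + b + 1, LT = a**2.
f_2 = a + b + 1, LT = a.
f_3 = a**2 + b**2 + b, LT = a**2.

S(f_1,f_2): lcm = a**2. S = a*b + b + 1.
  leading term a*b: subtract (b)·f_2 from a*b + b + 1 → b**2 + 1
  leading term b**2: no divisor's leading term divides it; move b**2 to the remainder.
  leading term 1: no divisor's leading term divides it; move 1 to the remainder.
  remainder b**2 + 1 ≠ 0; add h_4 = b**2 + 1 to the basis.

S(f_1,f_3): lcm = a**2. S = a + b**2 + 1.
  leading term a: subtract (1)·f_2 from a + b**2 + 1 → b**2 + b
  leading term b**2: subtract (1)·h_4 from b**2 + b → b + 1
  leading term b: no divisor's leading term divides it; move b to the remainder.
  leading term 1: no divisor's leading term divides it; move 1 to the remainder.
  remainder b + 1 ≠ 0; add h_5 = b + 1 to the basis.

The other S-polynomials (S(f_2,f_3), S(f_1,h_4), S(f_2,h_4), S(f_3,h_4), S(f_1,h_5), S(f_2,h_5), S(f_3,h_5), S(h_4,h_5)) all reduce to 0 modulo the current basis, so we have a Gröbner basis.
Inter-reduce: drop elements whose leading term is divisible by another's, tail-reduce, and make monic.
Reduced Gröbner basis: {a, b + 1}.
Label its elements g_1 = a, g_2 = b + 1.

Reduce p = a + 1 modulo G:
  leading term a: subtract (1)·g_1 from a + 1 → 1
  leading term 1: no divisor's leading term divides it; move 1 to the remainder.
  normal form = 1.
The normal form is nonzero, so p ∉ I. Since p minus its normal form lies in I, I + (p) = I + (r) where r = 1; decide whether this ideal is the whole ring.
Here r = 1 is a nonzero constant, hence a unit: 1 ∈ I + (p), the Gröbner basis of I + (p) is {1}, and the enlarged system has no common solution — adjoining p is inconsistent.

The remainder on division by a Gröbner basis is unique — it is the normal form.

Adjoining a + 1 makes the ideal the whole ring: the system is inconsistent.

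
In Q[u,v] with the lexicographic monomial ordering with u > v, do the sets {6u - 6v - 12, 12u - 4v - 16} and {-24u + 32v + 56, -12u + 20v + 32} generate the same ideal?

Yes, the ideals are equal.

Since reduced Gröbner bases are canonical representatives of ideals under a given ordering, it suffices to compute and compare them.
Buchberger on the first generating set:
f_1 = 6u - 6v - 12, LT = u.
f_2 = 12u - 4v - 16, LT = u.

S(f_1,f_2): lcm = u. S = -\tfrac{2}{3}v - \tfrac{2}{3}.
  leading term v: no divisor's leading term divides it; move -\tfrac{2}{3}v to the remainder.
  leading term 1: no divisor's leading term divides it; move -\tfrac{2}{3} to the remainder.
  remainder -\tfrac{2}{3}v - \tfrac{2}{3} ≠ 0; add g_3 = -\tfrac{2}{3}v - \tfrac{2}{3} to the basis.

The other S-polynomials (S(f_1,g_3), S(f_2,g_3)) all reduce to 0 modulo the current basis, so we have a Gröbner basis.
Inter-reduce: drop elements whose leading term is divisible by another's, tail-reduce, and make monic.
Reduced Gröbner basis: {u - 1, v + 1}.

Buchberger on the second generating set:
h_1 = -24u + 32v + 56, LT = u.
h_2 = -12u + 20v + 32, LT = u.

S(h_1,h_2): lcm = u. S = \tfrac{1}{3}v + \tfrac{1}{3}.
  leading term v: no divisor's leading term divides it; move \tfrac{1}{3}v to the remainder.
  leading term 1: no divisor's leading term divides it; move \tfrac{1}{3} to the remainder.
  remainder \tfrac{1}{3}v + \tfrac{1}{3} ≠ 0; add k_3 = \tfrac{1}{3}v + \tfrac{1}{3} to the basis.

The other S-polynomials (S(h_1,k_3), S(h_2,k_3)) all reduce to 0 modulo the current basis, so we have a Gröbner basis.
Inter-reduce: drop elements whose leading term is divisible by another's, tail-reduce, and make monic.
Reduced Gröbner basis: {u - 1, v + 1}.

These coincide, so the ideals are equal.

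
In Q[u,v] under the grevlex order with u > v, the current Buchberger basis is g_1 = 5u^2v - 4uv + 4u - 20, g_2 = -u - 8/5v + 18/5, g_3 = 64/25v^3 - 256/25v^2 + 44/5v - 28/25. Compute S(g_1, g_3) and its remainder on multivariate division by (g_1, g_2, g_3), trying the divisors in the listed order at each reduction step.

S(g_1, g_3) = 4u^2v^2 - 4/5uv^3 - 55/16u^2v + 4/5uv^2 + 7/16u^2 - 4v^2; remainder on division = 0.

lcm(LM(g_1), LM(g_3)) = u^2v^3.
S = (lcm/LT(g_1))·g_1 − (lcm/LT(g_3))·g_3 = 4u^2v^2 - 4/5uv^3 - 55/16u^2v + 4/5uv^2 + 7/16u^2 - 4v^2.
Reduce S modulo (g_1, g_2, g_3) in that order:
  leading term u^2v^2: subtract (4/5v)·g_1 from 4u^2v^2 - 4/5uv^3 - 55/16u^2v + 4/5uv^2 + 7/16u^2 - 4v^2 → -4/5uv^3 - 55/16u^2v + 4uv^2 + 7/16u^2 - 16/5uv - 4v^2 + 16v
  leading term uv^3: subtract (4/5v^3)·g_2 from -4/5uv^3 - 55/16u^2v + 4uv^2 + 7/16u^2 - 16/5uv - 4v^2 + 16v → 32/25v^4 - 55/16u^2v + 4uv^2 - 72/25v^3 + 7/16u^2 - 16/5uv - 4v^2 + 16v
  leading term v^4: subtract (1/2v)·g_3 from 32/25v^4 - 55/16u^2v + 4uv^2 - 72/25v^3 + 7/16u^2 - 16/5uv - 4v^2 + 16v → -55/16u^2v + 4uv^2 + 56/25v^3 + 7/16u^2 - 16/5uv - 42/5v^2 + 414/25v
  leading term u^2v: subtract (-11/16)·g_1 from -55/16u^2v + 4uv^2 + 56/25v^3 + 7/16u^2 - 16/5uv - 42/5v^2 + 414/25v → 4uv^2 + 56/25v^3 + 7/16u^2 - 119/20uv - 42/5v^2 + 11/4u + 414/25v - 55/4
  leading term uv^2: subtract (-4v^2)·g_2 from 4uv^2 + 56/25v^3 + 7/16u^2 - 119/20uv - 42/5v^2 + 11/4u + 414/25v - 55/4 → -104/25v^3 + 7/16u^2 - 119/20uv + 6v^2 + 11/4u + 414/25v - 55/4
  leading term v^3: subtract (-13/8)·g_3 from -104/25v^3 + 7/16u^2 - 119/20uv + 6v^2 + 11/4u + 414/25v - 55/4 → 7/16u^2 - 119/20uv - 266/25v^2 + 11/4u + 1543/50v - 1557/100
  leading term u^2: subtract (-7/16u)·g_2 from 7/16u^2 - 119/20uv - 266/25v^2 + 11/4u + 1543/50v - 1557/100 → -133/20uv - 266/25v^2 + 173/40u + 1543/50v - 1557/100
  leading term uv: subtract (133/20v)·g_2 from -133/20uv - 266/25v^2 + 173/40u + 1543/50v - 1557/100 → 173/40u + 173/25v - 1557/100
  leading term u: subtract (-173/40)·g_2 from 173/40u + 173/25v - 1557/100 → 0
The remainder is 0, so this S-polynomial contributes no new basis element.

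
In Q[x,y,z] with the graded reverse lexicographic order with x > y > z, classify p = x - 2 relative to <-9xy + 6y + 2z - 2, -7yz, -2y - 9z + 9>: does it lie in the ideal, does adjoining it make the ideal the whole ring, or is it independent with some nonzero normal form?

First compute the reduced Gröbner basis of I by Buchberger's algorithm.
f_1 = -9xy + 6y + 2z - 2, LT = xy.
f_2 = -7yz, LT = yz.
f_3 = -2y - 9z + 9, LT = y.

S(f_1,f_2): lcm = xyz. S = -2/3yz - 2/9z^2 + 2/9z.
  leading term yz: subtract (2/21)·f_2 from -2/3yz - 2/9z^2 + 2/9z → -2/9z^2 + 2/9z
  leading term z^2: no divisor's leading term divides it; move -2/9z^2 to the remainder.
  leading term z: no divisor's leading term divides it; move 2/9z to the remainder.
  remainder -2/9z^2 + 2/9z ≠ 0; add h_4 = -2/9z^2 + 2/9z to the basis.

S(f_1,f_3): lcm = xy. S = -9/2xz + 9/2x - 2/3y - 2/9z + 2/9.
  leading term xz: no divisor's leading term divides it; move -9/2xz to the remainder.
  leading term x: no divisor's leading term divides it; move 9/2x to the remainder.
  leading term y: subtract (1/3)·f_3 from -2/3y - 2/9z + 2/9 → 25/9z - 25/9
  leading term z: no divisor's leading term divides it; move 25/9z to the remainder.
  leading term 1: no divisor's leading term divides it; move -25/9 to the remainder.
  remainder -9/2xz + 9/2x + 25/9z - 25/9 ≠ 0; add h_5 = -9/2xz + 9/2x + 25/9z - 25/9 to the basis.

The other S-polynomials (S(f_2,f_3), S(f_1,h_4), S(f_2,h_4), S(f_3,h_4), S(f_1,h_5), S(f_2,h_5), S(f_3,h_5), S(h_4,h_5)) all reduce to 0 modulo the current basis, so we have a Gröbner basis.
Inter-reduce: drop elements whose leading term is divisible by another's, tail-reduce, and make monic.
Reduced Gröbner basis: {xz - x - 50/81z + 50/81, z^2 - z, y + 9/2z - 9/2}.
Label its elements g_1 = xz - x - 50/81z + 50/81, g_2 = z^2 - z, g_3 = y + 9/2z - 9/2.

Reduce p = x - 2 modulo G:
  leading term x: no divisor's leading term divides it; move x to the remainder.
  leading term 1: no divisor's leading term divides it; move -2 to the remainder.
  normal form = x - 2.
The normal form is nonzero, so p ∉ I. Since p minus its normal form lies in I, I + (p) = I + (r) where r = x - 2; decide whether this ideal is the whole ring.
Run Buchberger on G together with r (pairs among the g_i already reduce to 0 since G is a Gröbner basis):
g_1 = xz - x - 50/81z + 50/81, LT = xz.
g_2 = z^2 - z, LT = z^2.
g_3 = y + 9/2z - 9/2, LT = y.
r = x - 2, LT = x.

S(g_1,r): lcm = xz. S = -x + 112/81z + 50/81.
  leading term x: subtract (-1)·r from -x + 112/81z + 50/81 → 112/81z - 112/81
  leading term z: no divisor's leading term divides it; move 112/81z to the remainder.
  leading term 1: no divisor's leading term divides it; move -112/81 to the remainder.
  remainder 112/81z - 112/81 ≠ 0; add m_5 = 112/81z - 112/81 to the basis.

The other S-polynomials (S(g_1,g_2), S(g_1,g_3), S(g_2,g_3), S(g_2,r), S(g_3,r), S(g_1,m_5), S(g_2,m_5), S(g_3,m_5), S(r,m_5)) all reduce to 0 modulo the current basis, so we have a Gröbner basis.
Inter-reduce: drop elements whose leading term is divisible by another's, tail-reduce, and make monic.
Reduced Gröbner basis: {x - 2, y, z - 1}.
The reduced Gröbner basis of I + (p) is {x - 2, y, z - 1} ≠ {1}, a proper ideal, so the enlarged system stays consistent: p is independent of I, with normal form x - 2.

x - 2 is independent of I; its normal form modulo I is x - 2.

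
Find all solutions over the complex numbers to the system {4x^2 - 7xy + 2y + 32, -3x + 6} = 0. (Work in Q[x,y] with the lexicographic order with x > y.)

{(2, 4)}

Compute a lex Gröbner basis by Buchberger's algorithm.
f_1 = 4x^2 - 7xy + 2y + 32, LT = x^2.
f_2 = -3x + 6, LT = x.

S(f_1,f_2): lcm = x^2. S = -7/4xy + 2x + 1/2y + 8.
  reduce S modulo (f_1, f_2):
  remainder -3y + 12 ≠ 0; add h_3 = -3y + 12 to the basis.

The other S-polynomials (S(f_1,h_3), S(f_2,h_3)) all reduce to 0 modulo the current basis, so we have a Gröbner basis.
Inter-reduce: drop elements whose leading term is divisible by another's, tail-reduce, and make monic.
Reduced Gröbner basis: {x - 2, y - 4}.

The lex basis is triangular: the last element involves only y. Solving y - 4 = 0 gives y ∈ {4}; substituting each value into the earlier elements determines the remaining variables.
  y = 4: the earlier basis element becomes x - 2 = 0, giving x = 2 — point (2, 4).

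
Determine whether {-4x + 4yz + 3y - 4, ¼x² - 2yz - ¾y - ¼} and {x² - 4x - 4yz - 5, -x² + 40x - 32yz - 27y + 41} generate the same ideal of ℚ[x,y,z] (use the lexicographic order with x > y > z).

Yes, the ideals are equal.

Since reduced Gröbner bases are canonical representatives of ideals under a given ordering, it suffices to compute and compare them.
Buchberger on the first generating set:
f_1 = -4x + 4yz + 3y - 4, LT = x.
f_2 = ¼x² - 2yz - ¾y - ¼, LT = x².

S(f_1,f_2): lcm = x². S = -xyz - ¾xy + x + 8yz + 3y + 1.
  leading term xyz: subtract (¼yz)·f_1 from -xyz - ¾xy + x + 8yz + 3y + 1 → -¾xy + x - y²z² - ¾y²z + 9yz + 3y + 1
  leading term xy: subtract (3/16y)·f_1 from -¾xy + x - y²z² - ¾y²z + 9yz + 3y + 1 → x - y²z² - 3/2y²z - 9/16y² + 9yz + 15/4y + 1
  leading term x: subtract (-¼)·f_1 from x - y²z² - 3/2y²z - 9/16y² + 9yz + 15/4y + 1 → -y²z² - 3/2y²z - 9/16y² + 10yz + 9/2y
  leading term y²z²: no divisor's leading term divides it; move -y²z² to the remainder.
  leading term y²z: no divisor's leading term divides it; move -3/2y²z to the remainder.
  leading term y²: no divisor's leading term divides it; move -9/16y² to the remainder.
  leading term yz: no divisor's leading term divides it; move 10yz to the remainder.
  leading term y: no divisor's leading term divides it; move 9/2y to the remainder.
  remainder -y²z² - 3/2y²z - 9/16y² + 10yz + 9/2y ≠ 0; add g_3 = -y²z² - 3/2y²z - 9/16y² + 10yz + 9/2y to the basis.

The other S-polynomials (S(f_1,g_3), S(f_2,g_3)) all reduce to 0 modulo the current basis, so we have a Gröbner basis.
Inter-reduce: drop elements whose leading term is divisible by another's, tail-reduce, and make monic.
Reduced Gröbner basis: {x - yz - ¾y + 1, y²z² + 3/2y²z + 9/16y² - 10yz - 9/2y}.

Buchberger on the second generating set:
h_1 = x² - 4x - 4yz - 5, LT = x².
h_2 = -x² + 40x - 32yz - 27y + 41, LT = x².

S(h_1,h_2): lcm = x². S = 36x - 36yz - 27y + 36.
  leading term x: no divisor's leading term divides it; move 36x to the remainder.
  leading term yz: no divisor's leading term divides it; move -36yz to the remainder.
  leading term y: no divisor's leading term divides it; move -27y to the remainder.
  leading term 1: no divisor's leading term divides it; move 36 to the remainder.
  remainder 36x - 36yz - 27y + 36 ≠ 0; add k_3 = 36x - 36yz - 27y + 36 to the basis.

S(h_1,k_3): lcm = x². S = xyz + ¾xy - 5x - 4yz - 5.
  leading term xyz: subtract (1/36yz)·k_3 from xyz + ¾xy - 5x - 4yz - 5 → ¾xy - 5x + y²z² + ¾y²z - 5yz - 5
  leading term xy: subtract (1/48y)·k_3 from ¾xy - 5x + y²z² + ¾y²z - 5yz - 5 → -5x + y²z² + 3/2y²z + 9/16y² - 5yz - ¾y - 5
  leading term x: subtract (-5/36)·k_3 from -5x + y²z² + 3/2y²z + 9/16y² - 5yz - ¾y - 5 → y²z² + 3/2y²z + 9/16y² - 10yz - 9/2y
  leading term y²z²: no divisor's leading term divides it; move y²z² to the remainder.
  leading term y²z: no divisor's leading term divides it; move 3/2y²z to the remainder.
  leading term y²: no divisor's leading term divides it; move 9/16y² to the remainder.
  leading term yz: no divisor's leading term divides it; move -10yz to the remainder.
  leading term y: no divisor's leading term divides it; move -9/2y to the remainder.
  remainder y²z² + 3/2y²z + 9/16y² - 10yz - 9/2y ≠ 0; add k_4 = y²z² + 3/2y²z + 9/16y² - 10yz - 9/2y to the basis.

The other S-polynomials (S(h_2,k_3), S(h_1,k_4), S(h_2,k_4), S(k_3,k_4)) all reduce to 0 modulo the current basis, so we have a Gröbner basis.
Inter-reduce: drop elements whose leading term is divisible by another's, tail-reduce, and make monic.
Reduced Gröbner basis: {x - yz - ¾y + 1, y²z² + 3/2y²z + 9/16y² - 10yz - 9/2y}.

The two bases agree; hence the ideals are identical.
The same test decides containment: I ⊆ J iff every generator of I reduces to 0 modulo a Gröbner basis of J.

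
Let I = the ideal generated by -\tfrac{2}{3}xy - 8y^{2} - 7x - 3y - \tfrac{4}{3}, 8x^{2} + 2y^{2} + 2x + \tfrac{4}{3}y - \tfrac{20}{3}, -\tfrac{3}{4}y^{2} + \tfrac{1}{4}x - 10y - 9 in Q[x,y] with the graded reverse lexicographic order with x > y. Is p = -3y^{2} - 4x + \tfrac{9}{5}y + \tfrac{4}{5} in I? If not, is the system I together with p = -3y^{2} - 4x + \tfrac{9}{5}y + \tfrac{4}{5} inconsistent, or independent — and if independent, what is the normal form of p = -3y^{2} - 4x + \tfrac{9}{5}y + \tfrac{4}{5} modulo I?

First compute the reduced Gröbner basis of I by Buchberger's algorithm.
f_1 = -\tfrac{2}{3}xy - 8y^{2} - 7x - 3y - \tfrac{4}{3}, LT = xy.
f_2 = 8x^{2} + 2y^{2} + 2x + \tfrac{4}{3}y - \tfrac{20}{3}, LT = x^{2}.
f_3 = -\tfrac{3}{4}y^{2} + \tfrac{1}{4}x - 10y - 9, LT = y^{2}.

S(f_1,f_2): lcm = x^{2}y. S = 12xy^{2} - \tfrac{1}{4}y^{3} + \tfrac{21}{2}x^{2} + \tfrac{17}{4}xy - \tfrac{1}{6}y^{2} + 2x + \tfrac{5}{6}y.
  leading term xy^{2}: subtract (-18y)·f_1 from 12xy^{2} - \tfrac{1}{4}y^{3} + \tfrac{21}{2}x^{2} + \tfrac{17}{4}xy - \tfrac{1}{6}y^{2} + 2x + \tfrac{5}{6}y → -\tfrac{577}{4}y^{3} + \tfrac{21}{2}x^{2} - \tfrac{487}{4}xy - \tfrac{325}{6}y^{2} + 2x - \tfrac{139}{6}y
  leading term y^{3}: subtract (\tfrac{577}{3}y)·f_3 from -\tfrac{577}{4}y^{3} + \tfrac{21}{2}x^{2} - \tfrac{487}{4}xy - \tfrac{325}{6}y^{2} + 2x - \tfrac{139}{6}y → \tfrac{21}{2}x^{2} - \tfrac{1019}{6}xy + \tfrac{11215}{6}y^{2} + 2x + \tfrac{10247}{6}y
  leading term x^{2}: subtract (\tfrac{21}{16})·f_2 from \tfrac{21}{2}x^{2} - \tfrac{1019}{6}xy + \tfrac{11215}{6}y^{2} + 2x + \tfrac{10247}{6}y → -\tfrac{1019}{6}xy + \tfrac{44797}{24}y^{2} - \tfrac{5}{8}x + \tfrac{20473}{12}y + \tfrac{35}{4}
  leading term xy: subtract (\tfrac{1019}{4})·f_1 from -\tfrac{1019}{6}xy + \tfrac{44797}{24}y^{2} - \tfrac{5}{8}x + \tfrac{20473}{12}y + \tfrac{35}{4} → \tfrac{93709}{24}y^{2} + \tfrac{14261}{8}x + \tfrac{7411}{3}y + \tfrac{4181}{12}
  leading term y^{2}: subtract (-\tfrac{93709}{18})·f_3 from \tfrac{93709}{24}y^{2} + \tfrac{14261}{8}x + \tfrac{7411}{3}y + \tfrac{4181}{12} → \tfrac{111029}{36}x - \tfrac{446312}{9}y - \tfrac{558073}{12}
  leading term x: no divisor's leading term divides it; move \tfrac{111029}{36}x to the remainder.
  leading term y: no divisor's leading term divides it; move -\tfrac{446312}{9}y to the remainder.
  leading term 1: no divisor's leading term divides it; move -\tfrac{558073}{12} to the remainder.
  remainder \tfrac{111029}{36}x - \tfrac{446312}{9}y - \tfrac{558073}{12} ≠ 0; add h_4 = \tfrac{111029}{36}x - \tfrac{446312}{9}y - \tfrac{558073}{12} to the basis.

S(f_1,f_3): lcm = xy^{2}. S = 12y^{3} + \tfrac{1}{3}x^{2} - \tfrac{17}{6}xy + \tfrac{9}{2}y^{2} - 12x + 2y.
  leading term y^{3}: subtract (-16y)·f_3 from 12y^{3} + \tfrac{1}{3}x^{2} - \tfrac{17}{6}xy + \tfrac{9}{2}y^{2} - 12x + 2y → \tfrac{1}{3}x^{2} + \tfrac{7}{6}xy - \tfrac{311}{2}y^{2} - 12x - 142y
  leading term x^{2}: subtract (\tfrac{1}{24})·f_2 from \tfrac{1}{3}x^{2} + \tfrac{7}{6}xy - \tfrac{311}{2}y^{2} - 12x - 142y → \tfrac{7}{6}xy - \tfrac{1867}{12}y^{2} - \tfrac{145}{12}x - \tfrac{2557}{18}y + \tfrac{5}{18}
  leading term xy: subtract (-\tfrac{7}{4})·f_1 from \tfrac{7}{6}xy - \tfrac{1867}{12}y^{2} - \tfrac{145}{12}x - \tfrac{2557}{18}y + \tfrac{5}{18} → -\tfrac{2035}{12}y^{2} - \tfrac{73}{3}x - \tfrac{5303}{36}y - \tfrac{37}{18}
  leading term y^{2}: subtract (\tfrac{2035}{9})·f_3 from -\tfrac{2035}{12}y^{2} - \tfrac{73}{3}x - \tfrac{5303}{36}y - \tfrac{37}{18} → -\tfrac{2911}{36}x + \tfrac{76097}{36}y + \tfrac{36593}{18}
  leading term x: subtract (-\tfrac{2911}{111029})·h_4 from -\tfrac{2911}{36}x + \tfrac{76097}{36}y + \tfrac{36593}{18} → \tfrac{3252116885}{3997044}y + \tfrac{3252116885}{3997044}
  leading term y: no divisor's leading term divides it; move \tfrac{3252116885}{3997044}y to the remainder.
  leading term 1: no divisor's leading term divides it; move \tfrac{3252116885}{3997044} to the remainder.
  remainder \tfrac{3252116885}{3997044}y + \tfrac{3252116885}{3997044} ≠ 0; add h_5 = \tfrac{3252116885}{3997044}y + \tfrac{3252116885}{3997044} to the basis.

The other S-polynomials (S(f_2,f_3), S(f_1,h_4), S(f_2,h_4), S(f_3,h_4), S(f_1,h_5), S(f_2,h_5), S(f_3,h_5), S(h_4,h_5)) all reduce to 0 modulo the current basis, so we have a Gröbner basis.
Inter-reduce: drop elements whose leading term is divisible by another's, tail-reduce, and make monic.
Reduced Gröbner basis: {x + 1, y + 1}.
Label its elements g_1 = x + 1, g_2 = y + 1.

Reduce p = -3y^{2} - 4x + \tfrac{9}{5}y + \tfrac{4}{5} modulo G:
  leading term y^{2}: subtract (-3y)·g_2 from -3y^{2} - 4x + \tfrac{9}{5}y + \tfrac{4}{5} → -4x + \tfrac{24}{5}y + \tfrac{4}{5}
  leading term x: subtract (-4)·g_1 from -4x + \tfrac{24}{5}y + \tfrac{4}{5} → \tfrac{24}{5}y + \tfrac{24}{5}
  leading term y: subtract (\tfrac{24}{5})·g_2 from \tfrac{24}{5}y + \tfrac{24}{5} → 0
  normal form = 0.
Since the normal form is 0, p ∈ I.

-3y^{2} - 4x + \tfrac{9}{5}y + \tfrac{4}{5} lies in I (it reduces to 0).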